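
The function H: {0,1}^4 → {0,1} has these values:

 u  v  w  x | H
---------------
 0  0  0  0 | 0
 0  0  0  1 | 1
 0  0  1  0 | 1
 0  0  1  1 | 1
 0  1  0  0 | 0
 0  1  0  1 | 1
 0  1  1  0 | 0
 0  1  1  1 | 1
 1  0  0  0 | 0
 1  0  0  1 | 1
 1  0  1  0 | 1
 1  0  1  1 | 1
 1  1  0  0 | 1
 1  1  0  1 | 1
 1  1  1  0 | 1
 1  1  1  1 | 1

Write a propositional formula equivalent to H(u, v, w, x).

H(u, v, w, x) = ((((((u' · v') · w') · x') + (((u' · v) · w') · x')) + (((u' · v) · w) · x')) + (((u · v') · w') · x'))'

H is 0 on only 4 rows — (0,0,0,0), (0,1,0,0), (0,1,1,0), (1,0,0,0). Writing each as a minterm (¬u·¬v·¬w·¬x, ¬u·v·¬w·¬x, ¬u·v·w·¬x, u·¬v·¬w·¬x) and OR-ing them characterizes exactly where H=0, so H is the negation of that disjunction.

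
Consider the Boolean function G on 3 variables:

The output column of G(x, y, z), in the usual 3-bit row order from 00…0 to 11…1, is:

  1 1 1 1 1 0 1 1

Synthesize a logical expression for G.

Only row (1,0,1) gives 0. So G is 1 everywhere except there — the complement of the minterm x·¬y·z.

G(x, y, z) = NOT ((x AND NOT y) AND z)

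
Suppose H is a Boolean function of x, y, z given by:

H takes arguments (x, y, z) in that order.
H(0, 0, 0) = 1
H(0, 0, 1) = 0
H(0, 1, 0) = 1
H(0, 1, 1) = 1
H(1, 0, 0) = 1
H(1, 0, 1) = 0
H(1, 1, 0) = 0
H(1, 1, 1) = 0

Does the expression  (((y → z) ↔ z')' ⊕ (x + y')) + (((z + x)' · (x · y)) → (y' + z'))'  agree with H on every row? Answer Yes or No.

Evaluate (((y → z) ↔ z')' ⊕ (x + y')) + (((z + x)' · (x · y)) → (y' + z'))' on each row and compare to H:
  x=0, y=0, z=0: formula gives 1, H = 1 ✓
  x=0, y=0, z=1: formula gives 0, H = 0 ✓
  x=0, y=1, z=0: formula gives 1, H = 1 ✓
  x=0, y=1, z=1: formula gives 1, H = 1 ✓
  x=1, y=0, z=0: formula gives 1, H = 1 ✓
  … (the remaining 3 rows also agree.)
Every row agrees, so the formula is equivalent.

Yes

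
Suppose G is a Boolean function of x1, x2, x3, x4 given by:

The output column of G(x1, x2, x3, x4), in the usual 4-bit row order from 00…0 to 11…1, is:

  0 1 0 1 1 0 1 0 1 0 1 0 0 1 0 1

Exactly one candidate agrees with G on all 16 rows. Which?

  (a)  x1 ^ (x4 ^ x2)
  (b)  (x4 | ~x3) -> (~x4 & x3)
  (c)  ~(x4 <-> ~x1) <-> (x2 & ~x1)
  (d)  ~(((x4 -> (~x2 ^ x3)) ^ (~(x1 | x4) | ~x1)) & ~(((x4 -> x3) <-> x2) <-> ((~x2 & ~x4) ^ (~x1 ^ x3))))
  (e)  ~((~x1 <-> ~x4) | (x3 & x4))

a

(b) disagrees with G on (0,0,0,1) (formula → 0, table → 1); rule it out.
(c) disagrees with G on (1,1,0,0) (formula → 1, table → 0); rule it out.
(d) disagrees with G on (0,0,0,0) (formula → 1, table → 0); rule it out.
(e) disagrees with G on (0,0,1,1) (formula → 0, table → 1); rule it out.
That leaves (a). Evaluating it on every row reproduces the table of G exactly.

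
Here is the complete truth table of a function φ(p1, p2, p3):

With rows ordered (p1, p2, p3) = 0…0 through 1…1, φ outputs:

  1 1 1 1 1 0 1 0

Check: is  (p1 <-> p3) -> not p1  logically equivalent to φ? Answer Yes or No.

Check the formula against φ row by row:
  p1=0, p2=0, p3=0: formula gives 1, φ = 1 ✓
  p1=0, p2=0, p3=1: formula gives 1, φ = 1 ✓
  p1=0, p2=1, p3=0: formula gives 1, φ = 1 ✓
  p1=0, p2=1, p3=1: formula gives 1, φ = 1 ✓
  p1=1, p2=0, p3=0: formula gives 1, φ = 1 ✓
  …and likewise for the remaining 3 rows.
Every row agrees, so the formula is equivalent.

Yes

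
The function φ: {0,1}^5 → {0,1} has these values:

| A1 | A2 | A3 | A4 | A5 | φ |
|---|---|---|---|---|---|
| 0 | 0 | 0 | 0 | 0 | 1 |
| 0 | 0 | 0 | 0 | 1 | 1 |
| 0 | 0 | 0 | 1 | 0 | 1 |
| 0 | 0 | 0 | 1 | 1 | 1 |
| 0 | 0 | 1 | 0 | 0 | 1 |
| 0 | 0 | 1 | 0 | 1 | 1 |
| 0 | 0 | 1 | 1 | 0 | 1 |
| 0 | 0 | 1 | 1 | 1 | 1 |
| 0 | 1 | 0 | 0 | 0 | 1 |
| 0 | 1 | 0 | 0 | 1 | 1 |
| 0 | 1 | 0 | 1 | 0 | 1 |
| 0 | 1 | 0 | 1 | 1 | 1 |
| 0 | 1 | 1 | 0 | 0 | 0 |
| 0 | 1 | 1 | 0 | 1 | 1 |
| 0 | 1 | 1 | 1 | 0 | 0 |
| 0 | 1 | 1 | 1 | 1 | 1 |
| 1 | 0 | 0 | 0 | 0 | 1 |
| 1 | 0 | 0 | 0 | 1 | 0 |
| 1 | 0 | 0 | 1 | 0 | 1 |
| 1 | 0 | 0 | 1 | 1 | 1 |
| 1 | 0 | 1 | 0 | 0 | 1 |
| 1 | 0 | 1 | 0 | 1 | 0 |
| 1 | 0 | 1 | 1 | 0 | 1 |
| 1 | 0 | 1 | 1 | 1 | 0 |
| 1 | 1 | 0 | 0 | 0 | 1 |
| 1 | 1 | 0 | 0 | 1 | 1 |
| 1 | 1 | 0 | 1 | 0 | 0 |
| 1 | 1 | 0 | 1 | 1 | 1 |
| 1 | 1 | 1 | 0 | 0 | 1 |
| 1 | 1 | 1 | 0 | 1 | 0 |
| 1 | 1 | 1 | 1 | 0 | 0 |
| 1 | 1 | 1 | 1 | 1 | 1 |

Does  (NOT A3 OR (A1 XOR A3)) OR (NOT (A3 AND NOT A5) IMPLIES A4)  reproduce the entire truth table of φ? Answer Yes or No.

No

Test each input against both φ and the formula:
  A1=0, A2=0, A3=0, A4=0, A5=0: formula gives 1, φ = 1 ✓
  A1=0, A2=0, A3=0, A4=0, A5=1: formula gives 1, φ = 1 ✓
  A1=0, A2=0, A3=0, A4=1, A5=0: formula gives 1, φ = 1 ✓
  A1=0, A2=0, A3=0, A4=1, A5=1: formula gives 1, φ = 1 ✓
  …
  A1=0, A2=1, A3=1, A4=0, A5=0: formula gives 1, but φ = 0 ✗
Row (0,1,1,0,0) is a counterexample, so the formula is not equivalent to φ.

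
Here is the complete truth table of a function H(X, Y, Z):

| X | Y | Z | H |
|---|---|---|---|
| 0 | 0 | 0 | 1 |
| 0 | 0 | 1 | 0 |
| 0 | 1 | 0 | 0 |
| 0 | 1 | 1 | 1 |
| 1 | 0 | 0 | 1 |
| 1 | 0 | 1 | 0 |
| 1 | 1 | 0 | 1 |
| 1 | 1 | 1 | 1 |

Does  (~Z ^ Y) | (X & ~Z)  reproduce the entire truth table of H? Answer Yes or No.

Yes

Test each input against both H and the formula:
  X=0, Y=0, Z=0: formula gives 1, H = 1 ✓
  X=0, Y=0, Z=1: formula gives 0, H = 0 ✓
  X=0, Y=1, Z=0: formula gives 0, H = 0 ✓
  X=0, Y=1, Z=1: formula gives 1, H = 1 ✓
  X=1, Y=0, Z=0: formula gives 1, H = 1 ✓
  … (the remaining 3 rows also agree.)
No disagreement on any input; they are logically equivalent.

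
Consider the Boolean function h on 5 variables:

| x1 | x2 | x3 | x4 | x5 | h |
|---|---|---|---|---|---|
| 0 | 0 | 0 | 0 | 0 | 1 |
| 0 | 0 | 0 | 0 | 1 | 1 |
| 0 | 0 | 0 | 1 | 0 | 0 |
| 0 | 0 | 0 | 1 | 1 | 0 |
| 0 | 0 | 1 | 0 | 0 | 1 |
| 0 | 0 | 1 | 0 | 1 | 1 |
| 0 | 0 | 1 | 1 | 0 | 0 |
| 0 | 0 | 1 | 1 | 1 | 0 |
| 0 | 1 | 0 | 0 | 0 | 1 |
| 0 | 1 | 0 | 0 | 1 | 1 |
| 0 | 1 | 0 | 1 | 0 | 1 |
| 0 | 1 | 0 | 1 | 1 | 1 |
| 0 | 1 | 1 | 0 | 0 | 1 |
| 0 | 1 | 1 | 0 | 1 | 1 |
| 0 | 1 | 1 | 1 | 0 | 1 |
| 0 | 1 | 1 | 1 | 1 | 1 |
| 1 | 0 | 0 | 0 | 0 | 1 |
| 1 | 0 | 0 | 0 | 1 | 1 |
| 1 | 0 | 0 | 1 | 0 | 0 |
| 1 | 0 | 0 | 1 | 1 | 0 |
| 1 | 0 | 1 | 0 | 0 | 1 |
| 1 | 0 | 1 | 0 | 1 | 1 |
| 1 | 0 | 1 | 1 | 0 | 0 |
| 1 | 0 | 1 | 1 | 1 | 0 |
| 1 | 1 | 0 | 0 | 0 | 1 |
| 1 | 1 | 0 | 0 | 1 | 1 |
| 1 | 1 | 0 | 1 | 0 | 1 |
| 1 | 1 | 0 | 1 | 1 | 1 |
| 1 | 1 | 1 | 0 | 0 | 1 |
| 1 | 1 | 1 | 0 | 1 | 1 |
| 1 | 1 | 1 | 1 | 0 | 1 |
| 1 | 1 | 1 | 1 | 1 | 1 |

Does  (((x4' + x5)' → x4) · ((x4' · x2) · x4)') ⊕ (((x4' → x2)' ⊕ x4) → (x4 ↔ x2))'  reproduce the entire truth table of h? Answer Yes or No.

Yes

Evaluate (((x4' + x5)' → x4) · ((x4' · x2) · x4)') ⊕ (((x4' → x2)' ⊕ x4) → (x4 ↔ x2))' on each row and compare to h:
  x1=0, x2=0, x3=0, x4=0, x5=0: formula gives 1, h = 1 ✓
  x1=0, x2=0, x3=0, x4=0, x5=1: formula gives 1, h = 1 ✓
  x1=0, x2=0, x3=0, x4=1, x5=0: formula gives 0, h = 0 ✓
  x1=0, x2=0, x3=0, x4=1, x5=1: formula gives 0, h = 0 ✓
  …and likewise for the remaining 28 rows.
All 32 rows match — the expression computes h exactly.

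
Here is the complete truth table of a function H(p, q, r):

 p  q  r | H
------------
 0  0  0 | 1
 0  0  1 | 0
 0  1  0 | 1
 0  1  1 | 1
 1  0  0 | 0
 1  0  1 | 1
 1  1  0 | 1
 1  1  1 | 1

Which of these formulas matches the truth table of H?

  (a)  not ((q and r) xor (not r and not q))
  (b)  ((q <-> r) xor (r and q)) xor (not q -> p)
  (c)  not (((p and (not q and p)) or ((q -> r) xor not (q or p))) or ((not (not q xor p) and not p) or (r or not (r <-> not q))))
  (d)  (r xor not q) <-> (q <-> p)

(a) disagrees with H on (0,0,0) (formula → 0, table → 1); rule it out.
(c) disagrees with H on (0,0,0) (formula → 0, table → 1); rule it out.
(d) disagrees with H on (0,1,1) (formula → 0, table → 1); rule it out.
Only (b) survives; checking it on all 8 rows confirms it matches H.

b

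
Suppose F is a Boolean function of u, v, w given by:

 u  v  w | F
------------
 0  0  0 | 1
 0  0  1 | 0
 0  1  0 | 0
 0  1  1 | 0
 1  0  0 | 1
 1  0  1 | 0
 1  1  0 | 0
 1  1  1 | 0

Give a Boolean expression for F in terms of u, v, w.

Collect the rows where F=1 — (0,0,0), (1,0,0) — and write one minterm per row: ¬u·¬v·¬w, u·¬v·¬w. Their union (logical OR) reproduces the table exactly.

F(u, v, w) = ((~u & ~v) & ~w) | ((u & ~v) & ~w)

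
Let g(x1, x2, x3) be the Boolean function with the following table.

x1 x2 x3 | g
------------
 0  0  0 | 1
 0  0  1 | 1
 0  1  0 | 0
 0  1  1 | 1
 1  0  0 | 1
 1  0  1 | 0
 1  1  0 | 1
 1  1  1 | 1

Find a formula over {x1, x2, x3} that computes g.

g(x1, x2, x3) = ~(((~x1 & x2) & ~x3) | ((x1 & ~x2) & x3))

The 0-rows are (0,1,0), (1,0,1). Take each as a conjunction (¬x1·x2·¬x3, x1·¬x2·x3), form their disjunction, and complement — that gives a formula that is 1 everywhere g is.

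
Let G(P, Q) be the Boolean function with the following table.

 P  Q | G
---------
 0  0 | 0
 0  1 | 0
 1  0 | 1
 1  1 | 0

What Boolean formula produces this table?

G(P, Q) = P & ~Q

Only row (1,0) gives 1. That row's minterm P·¬Q is G directly.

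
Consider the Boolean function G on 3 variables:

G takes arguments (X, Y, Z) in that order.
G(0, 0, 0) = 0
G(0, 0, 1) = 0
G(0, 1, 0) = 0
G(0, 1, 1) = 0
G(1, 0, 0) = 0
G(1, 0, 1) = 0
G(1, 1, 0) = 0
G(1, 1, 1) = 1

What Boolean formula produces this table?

G(X, Y, Z) = (X AND Y) AND Z

The output is 1 only when every input is 1 — the AND of all inputs.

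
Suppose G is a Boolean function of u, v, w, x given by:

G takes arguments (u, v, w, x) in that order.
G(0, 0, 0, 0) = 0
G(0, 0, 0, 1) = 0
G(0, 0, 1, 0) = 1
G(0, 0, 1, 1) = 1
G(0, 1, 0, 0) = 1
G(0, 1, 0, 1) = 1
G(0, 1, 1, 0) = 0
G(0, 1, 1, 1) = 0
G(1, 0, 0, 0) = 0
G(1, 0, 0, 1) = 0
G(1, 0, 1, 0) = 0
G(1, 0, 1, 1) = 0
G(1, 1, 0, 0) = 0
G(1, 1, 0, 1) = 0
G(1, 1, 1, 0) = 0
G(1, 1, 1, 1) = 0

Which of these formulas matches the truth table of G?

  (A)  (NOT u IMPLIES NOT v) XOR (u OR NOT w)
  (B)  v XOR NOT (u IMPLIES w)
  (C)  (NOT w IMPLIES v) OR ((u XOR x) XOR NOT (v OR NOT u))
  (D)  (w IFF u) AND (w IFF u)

(B) disagrees with G on (0,0,1,0) (formula → 0, table → 1); rule it out.
(C) disagrees with G on (0,0,0,1) (formula → 1, table → 0); rule it out.
(D) disagrees with G on (0,0,0,0) (formula → 1, table → 0); rule it out.
(A) is the remaining candidate, and it agrees with G on all 16 inputs.

A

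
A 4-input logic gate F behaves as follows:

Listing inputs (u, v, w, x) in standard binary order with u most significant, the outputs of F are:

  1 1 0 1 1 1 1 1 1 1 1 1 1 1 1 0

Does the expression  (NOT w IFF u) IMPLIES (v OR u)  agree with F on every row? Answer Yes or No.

No

Check the formula against F row by row:
  u=0, v=0, w=0, x=0: formula gives 1, F = 1 ✓
  u=0, v=0, w=0, x=1: formula gives 1, F = 1 ✓
  u=0, v=0, w=1, x=0: formula gives 0, F = 0 ✓
  u=0, v=0, w=1, x=1: formula gives 0, but F = 1 ✗
Since they disagree at (0,0,1,1), the expression is not a correct formula for F.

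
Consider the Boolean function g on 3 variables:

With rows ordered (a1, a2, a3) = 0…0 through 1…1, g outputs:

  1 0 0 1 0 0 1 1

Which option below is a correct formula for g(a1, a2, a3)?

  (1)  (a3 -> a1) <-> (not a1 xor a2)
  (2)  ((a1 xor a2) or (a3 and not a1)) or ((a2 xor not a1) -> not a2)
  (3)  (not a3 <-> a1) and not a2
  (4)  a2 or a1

(2) fails at (0,0,1): the formula yields 1, g is 0.
(3) fails at (0,0,0): the formula yields 0, g is 1.
(4) fails at (0,0,0): the formula yields 0, g is 1.
Only (1) survives; checking it on all 8 rows confirms it matches g.

1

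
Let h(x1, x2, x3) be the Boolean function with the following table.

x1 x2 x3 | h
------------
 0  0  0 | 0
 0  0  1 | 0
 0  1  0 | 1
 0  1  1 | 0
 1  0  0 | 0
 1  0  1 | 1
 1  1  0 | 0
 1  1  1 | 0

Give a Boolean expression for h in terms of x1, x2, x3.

h(x1, x2, x3) = ((NOT x1 AND x2) AND NOT x3) OR ((x1 AND NOT x2) AND x3)

Collect the rows where h=1 — (0,1,0), (1,0,1) — and write one minterm per row: ¬x1·x2·¬x3, x1·¬x2·x3. Their union (logical OR) reproduces the table exactly.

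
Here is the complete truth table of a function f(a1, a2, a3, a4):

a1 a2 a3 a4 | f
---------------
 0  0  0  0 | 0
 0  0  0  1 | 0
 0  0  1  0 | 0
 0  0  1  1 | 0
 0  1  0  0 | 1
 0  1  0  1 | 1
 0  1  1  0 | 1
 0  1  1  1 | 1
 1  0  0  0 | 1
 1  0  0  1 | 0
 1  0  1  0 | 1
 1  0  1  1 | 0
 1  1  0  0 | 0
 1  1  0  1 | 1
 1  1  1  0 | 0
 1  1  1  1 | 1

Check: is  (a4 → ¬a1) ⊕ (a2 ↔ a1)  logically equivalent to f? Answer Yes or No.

Evaluate (a4 → ¬a1) ⊕ (a2 ↔ a1) on each row and compare to f:
  a1=0, a2=0, a3=0, a4=0: formula gives 0, f = 0 ✓
  a1=0, a2=0, a3=0, a4=1: formula gives 0, f = 0 ✓
  a1=0, a2=0, a3=1, a4=0: formula gives 0, f = 0 ✓
  a1=0, a2=0, a3=1, a4=1: formula gives 0, f = 0 ✓
  … (the remaining 12 rows also agree.)
Every row agrees, so the formula is equivalent.

Yes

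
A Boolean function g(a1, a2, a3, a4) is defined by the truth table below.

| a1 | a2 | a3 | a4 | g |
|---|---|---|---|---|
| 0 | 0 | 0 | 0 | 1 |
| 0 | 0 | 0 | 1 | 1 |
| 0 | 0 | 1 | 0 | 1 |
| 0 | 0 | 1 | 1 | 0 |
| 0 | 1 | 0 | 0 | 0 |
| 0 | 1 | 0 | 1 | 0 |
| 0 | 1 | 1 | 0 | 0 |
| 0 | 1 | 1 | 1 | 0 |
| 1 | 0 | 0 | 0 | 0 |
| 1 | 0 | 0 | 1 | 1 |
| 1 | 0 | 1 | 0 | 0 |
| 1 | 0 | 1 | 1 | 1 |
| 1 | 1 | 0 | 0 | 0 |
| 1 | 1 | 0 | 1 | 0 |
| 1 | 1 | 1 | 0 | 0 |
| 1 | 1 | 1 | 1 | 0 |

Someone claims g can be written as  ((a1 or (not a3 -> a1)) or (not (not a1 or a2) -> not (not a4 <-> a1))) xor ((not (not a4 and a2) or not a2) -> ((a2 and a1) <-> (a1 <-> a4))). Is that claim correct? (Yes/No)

Evaluate ((a1 or (not a3 -> a1)) or (not (not a1 or a2) -> not (not a4 <-> a1))) xor ((not (not a4 and a2) or not a2) -> ((a2 and a1) <-> (a1 <-> a4))) on each row and compare to g:
  a1=0, a2=0, a3=0, a4=0: formula gives 1, g = 1 ✓
  a1=0, a2=0, a3=0, a4=1: formula gives 0, but g = 1 ✗
Since they disagree at (0,0,0,1), the expression is not a correct formula for g.

No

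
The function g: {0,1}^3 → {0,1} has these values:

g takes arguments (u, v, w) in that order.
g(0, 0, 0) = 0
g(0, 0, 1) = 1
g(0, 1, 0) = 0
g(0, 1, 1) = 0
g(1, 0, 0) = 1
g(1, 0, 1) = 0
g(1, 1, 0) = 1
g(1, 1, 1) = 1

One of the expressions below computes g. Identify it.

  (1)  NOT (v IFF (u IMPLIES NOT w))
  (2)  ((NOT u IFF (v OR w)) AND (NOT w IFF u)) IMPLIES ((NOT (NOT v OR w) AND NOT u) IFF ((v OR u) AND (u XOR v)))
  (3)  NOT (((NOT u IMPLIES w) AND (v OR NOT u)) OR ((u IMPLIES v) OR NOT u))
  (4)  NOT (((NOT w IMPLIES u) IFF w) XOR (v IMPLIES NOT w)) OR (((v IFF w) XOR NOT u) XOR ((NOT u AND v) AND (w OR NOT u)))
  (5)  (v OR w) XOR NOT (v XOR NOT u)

(1) fails at (0,0,0): the formula yields 1, g is 0.
(2) fails at (0,0,0): the formula yields 1, g is 0.
(3) fails at (0,0,1): the formula yields 0, g is 1.
(4) fails at (0,0,0): the formula yields 1, g is 0.
That leaves (5). Evaluating it on every row reproduces the table of g exactly.

5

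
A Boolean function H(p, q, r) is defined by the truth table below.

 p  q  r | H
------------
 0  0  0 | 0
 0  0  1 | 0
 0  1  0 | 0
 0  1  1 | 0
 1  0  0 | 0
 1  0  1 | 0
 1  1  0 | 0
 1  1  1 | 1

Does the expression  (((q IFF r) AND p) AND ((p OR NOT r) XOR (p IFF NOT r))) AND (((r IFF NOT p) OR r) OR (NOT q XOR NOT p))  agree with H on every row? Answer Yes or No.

Yes

Evaluate (((q IFF r) AND p) AND ((p OR NOT r) XOR (p IFF NOT r))) AND (((r IFF NOT p) OR r) OR (NOT q XOR NOT p)) on each row and compare to H:
  p=0, q=0, r=0: formula gives 0, H = 0 ✓
  p=0, q=0, r=1: formula gives 0, H = 0 ✓
  p=0, q=1, r=0: formula gives 0, H = 0 ✓
  p=0, q=1, r=1: formula gives 0, H = 0 ✓
  p=1, q=0, r=0: formula gives 0, H = 0 ✓
  … (the remaining 3 rows also agree.)
No disagreement on any input; they are logically equivalent.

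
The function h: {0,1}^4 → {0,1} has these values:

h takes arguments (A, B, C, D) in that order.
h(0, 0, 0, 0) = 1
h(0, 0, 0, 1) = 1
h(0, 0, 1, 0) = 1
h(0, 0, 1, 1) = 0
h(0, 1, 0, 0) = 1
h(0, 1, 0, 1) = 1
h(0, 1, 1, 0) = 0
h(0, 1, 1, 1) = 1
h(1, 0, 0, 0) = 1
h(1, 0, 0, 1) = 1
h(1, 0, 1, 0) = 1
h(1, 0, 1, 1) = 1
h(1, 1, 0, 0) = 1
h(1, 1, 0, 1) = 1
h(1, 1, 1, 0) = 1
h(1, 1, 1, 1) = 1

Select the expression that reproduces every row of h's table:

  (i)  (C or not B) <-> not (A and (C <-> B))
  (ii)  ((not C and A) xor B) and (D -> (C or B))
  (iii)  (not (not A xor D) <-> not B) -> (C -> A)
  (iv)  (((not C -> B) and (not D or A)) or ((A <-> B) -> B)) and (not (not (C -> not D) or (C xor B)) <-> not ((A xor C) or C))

(i) fails at (0,0,1,1): the formula yields 1, h is 0.
(ii) fails at (0,0,0,0): the formula yields 0, h is 1.
(iv) fails at (0,0,0,0): the formula yields 0, h is 1.
That leaves (iii). Evaluating it on every row reproduces the table of h exactly.

iii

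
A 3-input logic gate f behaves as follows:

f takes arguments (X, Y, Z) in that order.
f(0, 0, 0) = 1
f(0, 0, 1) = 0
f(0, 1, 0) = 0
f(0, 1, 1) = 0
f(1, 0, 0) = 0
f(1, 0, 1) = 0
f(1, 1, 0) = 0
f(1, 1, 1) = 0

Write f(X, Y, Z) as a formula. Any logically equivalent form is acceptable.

The output is 1 only when every input is 0 — NOR of all inputs.

f(X, Y, Z) = ¬((X ∨ Y) ∨ Z)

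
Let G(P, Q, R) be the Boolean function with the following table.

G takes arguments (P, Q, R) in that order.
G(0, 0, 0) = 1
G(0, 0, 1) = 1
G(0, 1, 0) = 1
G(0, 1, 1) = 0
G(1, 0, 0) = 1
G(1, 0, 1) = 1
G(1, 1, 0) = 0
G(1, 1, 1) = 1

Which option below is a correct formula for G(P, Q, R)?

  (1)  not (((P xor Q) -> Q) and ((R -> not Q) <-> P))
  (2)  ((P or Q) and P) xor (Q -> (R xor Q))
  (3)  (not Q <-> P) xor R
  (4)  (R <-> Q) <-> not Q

(2) fails at (1,0,0): the formula yields 0, G is 1.
(3) fails at (0,0,0): the formula yields 0, G is 1.
(4) fails at (0,0,1): the formula yields 0, G is 1.
That leaves (1). Evaluating it on every row reproduces the table of G exactly.

1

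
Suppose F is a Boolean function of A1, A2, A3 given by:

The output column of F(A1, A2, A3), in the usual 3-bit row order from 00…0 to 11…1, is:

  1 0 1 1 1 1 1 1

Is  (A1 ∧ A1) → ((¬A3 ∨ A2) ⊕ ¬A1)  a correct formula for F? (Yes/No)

Check the formula against F row by row:
  A1=0, A2=0, A3=0: formula gives 1, F = 1 ✓
  A1=0, A2=0, A3=1: formula gives 1, but F = 0 ✗
A single disagreement suffices: at (0,0,1) they differ, so the formula does not compute F.

No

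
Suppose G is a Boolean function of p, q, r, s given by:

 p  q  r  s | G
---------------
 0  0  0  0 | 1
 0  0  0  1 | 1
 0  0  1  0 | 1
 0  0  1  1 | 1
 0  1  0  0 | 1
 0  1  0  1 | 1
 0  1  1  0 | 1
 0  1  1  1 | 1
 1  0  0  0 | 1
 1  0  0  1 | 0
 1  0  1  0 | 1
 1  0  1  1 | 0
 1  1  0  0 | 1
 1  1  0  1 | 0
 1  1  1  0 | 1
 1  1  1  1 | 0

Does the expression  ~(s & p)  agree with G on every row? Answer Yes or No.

Yes

Test each input against both G and the formula:
  p=0, q=0, r=0, s=0: formula gives 1, G = 1 ✓
  p=0, q=0, r=0, s=1: formula gives 1, G = 1 ✓
  p=0, q=0, r=1, s=0: formula gives 1, G = 1 ✓
  p=0, q=0, r=1, s=1: formula gives 1, G = 1 ✓
  … (the remaining 12 rows also agree.)
Every row agrees, so the formula is equivalent.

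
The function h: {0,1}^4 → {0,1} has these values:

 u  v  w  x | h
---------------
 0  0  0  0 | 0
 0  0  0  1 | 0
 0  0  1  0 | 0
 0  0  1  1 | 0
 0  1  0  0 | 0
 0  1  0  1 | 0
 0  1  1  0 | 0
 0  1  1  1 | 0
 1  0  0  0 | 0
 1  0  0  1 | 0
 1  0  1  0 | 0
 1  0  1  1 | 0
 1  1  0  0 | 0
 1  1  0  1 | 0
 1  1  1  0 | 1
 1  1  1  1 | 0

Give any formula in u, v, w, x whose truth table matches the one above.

h(u, v, w, x) = ((u · v) · w) · x'

h is 1 on exactly one input, (1,1,1,0), whose minterm is u·v·w·¬x. So h is just that conjunction.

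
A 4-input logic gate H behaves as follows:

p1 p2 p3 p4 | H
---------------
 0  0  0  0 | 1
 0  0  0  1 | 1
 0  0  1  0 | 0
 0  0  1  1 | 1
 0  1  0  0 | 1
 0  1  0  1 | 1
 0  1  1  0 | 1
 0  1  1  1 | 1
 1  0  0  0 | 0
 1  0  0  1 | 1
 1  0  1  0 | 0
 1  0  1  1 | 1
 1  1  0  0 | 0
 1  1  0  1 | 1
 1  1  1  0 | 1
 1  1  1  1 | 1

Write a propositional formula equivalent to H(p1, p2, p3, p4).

H(p1, p2, p3, p4) = ((((((p1' · p2') · p3) · p4') + (((p1 · p2') · p3') · p4')) + (((p1 · p2') · p3) · p4')) + (((p1 · p2) · p3') · p4'))'

There are just 4 zero rows: (0,0,1,0), (1,0,0,0), (1,0,1,0), (1,1,0,0). Their minterms are ¬p1·¬p2·p3·¬p4, p1·¬p2·¬p3·¬p4, p1·¬p2·p3·¬p4, p1·p2·¬p3·¬p4; the OR of those covers precisely the 0-outputs, and negating it yields H.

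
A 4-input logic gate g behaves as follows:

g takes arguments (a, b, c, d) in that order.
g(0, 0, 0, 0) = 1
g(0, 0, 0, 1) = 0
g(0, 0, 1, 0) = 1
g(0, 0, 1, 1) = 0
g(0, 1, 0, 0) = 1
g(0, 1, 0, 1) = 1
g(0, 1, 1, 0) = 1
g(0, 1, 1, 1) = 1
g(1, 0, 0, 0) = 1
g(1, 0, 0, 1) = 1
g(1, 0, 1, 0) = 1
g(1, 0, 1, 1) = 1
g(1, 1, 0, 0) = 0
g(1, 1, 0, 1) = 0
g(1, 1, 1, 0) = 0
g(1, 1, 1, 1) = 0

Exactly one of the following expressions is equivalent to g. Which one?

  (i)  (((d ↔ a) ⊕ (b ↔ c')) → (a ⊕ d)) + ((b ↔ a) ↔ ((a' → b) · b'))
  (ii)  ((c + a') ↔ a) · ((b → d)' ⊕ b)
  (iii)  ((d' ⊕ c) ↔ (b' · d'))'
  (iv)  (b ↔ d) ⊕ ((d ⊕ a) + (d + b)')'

iv

(i): at (0,0,0,0) it gives 0, but g = 1 — eliminated.
(ii): at (0,0,0,0) it gives 0, but g = 1 — eliminated.
(iii): at (0,0,0,0) it gives 0, but g = 1 — eliminated.
Only (iv) survives; checking it on all 16 rows confirms it matches g.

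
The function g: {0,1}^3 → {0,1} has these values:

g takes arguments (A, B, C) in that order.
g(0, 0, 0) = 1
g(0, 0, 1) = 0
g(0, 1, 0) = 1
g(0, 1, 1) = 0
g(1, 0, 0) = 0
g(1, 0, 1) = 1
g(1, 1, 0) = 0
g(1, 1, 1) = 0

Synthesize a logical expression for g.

g(A, B, C) = (((not A and not B) and not C) or ((not A and B) and not C)) or ((A and not B) and C)

The 1-rows are (0,0,0), (0,1,0), (1,0,1). Each contributes one minterm — ¬A·¬B·¬C; ¬A·B·¬C; A·¬B·C — and their disjunction is a sum-of-products form of g.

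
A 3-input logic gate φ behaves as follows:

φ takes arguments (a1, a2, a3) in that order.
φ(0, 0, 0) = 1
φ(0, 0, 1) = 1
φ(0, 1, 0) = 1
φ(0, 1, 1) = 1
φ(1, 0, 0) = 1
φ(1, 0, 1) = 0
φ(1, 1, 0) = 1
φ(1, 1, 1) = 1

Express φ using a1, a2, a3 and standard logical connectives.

φ(a1, a2, a3) = ((a1 · a2') · a3)'

φ is 0 on exactly one input, (1,0,1), whose minterm is a1·¬a2·a3. So φ is the negation of that single conjunction.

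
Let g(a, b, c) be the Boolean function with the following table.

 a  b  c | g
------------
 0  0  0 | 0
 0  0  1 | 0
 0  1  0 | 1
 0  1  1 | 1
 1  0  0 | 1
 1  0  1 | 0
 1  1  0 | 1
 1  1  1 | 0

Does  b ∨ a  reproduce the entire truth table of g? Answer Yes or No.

Evaluate b ∨ a on each row and compare to g:
  a=0, b=0, c=0: formula gives 0, g = 0 ✓
  a=0, b=0, c=1: formula gives 0, g = 0 ✓
  a=0, b=1, c=0: formula gives 1, g = 1 ✓
  a=0, b=1, c=1: formula gives 1, g = 1 ✓
  a=1, b=0, c=0: formula gives 1, g = 1 ✓
  a=1, b=0, c=1: formula gives 1, but g = 0 ✗
Row (1,0,1) is a counterexample, so the formula is not equivalent to g.

No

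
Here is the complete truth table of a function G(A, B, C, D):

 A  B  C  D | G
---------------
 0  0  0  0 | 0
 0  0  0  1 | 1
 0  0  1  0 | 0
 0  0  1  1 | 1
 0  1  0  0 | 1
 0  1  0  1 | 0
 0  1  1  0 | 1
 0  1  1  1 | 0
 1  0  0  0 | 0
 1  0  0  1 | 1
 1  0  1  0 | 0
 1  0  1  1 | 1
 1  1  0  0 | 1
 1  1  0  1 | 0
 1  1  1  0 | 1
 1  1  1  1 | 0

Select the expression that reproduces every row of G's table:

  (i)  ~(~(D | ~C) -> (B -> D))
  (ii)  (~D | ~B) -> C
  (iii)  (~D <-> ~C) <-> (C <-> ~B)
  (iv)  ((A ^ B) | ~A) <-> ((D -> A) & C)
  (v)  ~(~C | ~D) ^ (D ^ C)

iii

(i): at (0,0,0,1) it gives 0, but G = 1 — eliminated.
(ii): at (0,0,0,1) it gives 0, but G = 1 — eliminated.
(iv): at (0,0,0,1) it gives 0, but G = 1 — eliminated.
(v): at (0,0,1,0) it gives 1, but G = 0 — eliminated.
Only (iii) survives; checking it on all 16 rows confirms it matches G.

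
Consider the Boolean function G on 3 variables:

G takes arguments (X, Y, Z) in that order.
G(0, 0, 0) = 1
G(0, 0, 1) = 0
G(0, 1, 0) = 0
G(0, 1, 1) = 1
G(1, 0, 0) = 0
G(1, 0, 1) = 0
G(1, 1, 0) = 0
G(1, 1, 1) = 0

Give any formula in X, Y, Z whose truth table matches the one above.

G=1 on 2 inputs: (0,0,0), (0,1,1). Reading each as a conjunction of literals (¬X·¬Y·¬Z, ¬X·Y·Z) and taking the OR gives the canonical DNF.

G(X, Y, Z) = ((X' · Y') · Z') + ((X' · Y) · Z)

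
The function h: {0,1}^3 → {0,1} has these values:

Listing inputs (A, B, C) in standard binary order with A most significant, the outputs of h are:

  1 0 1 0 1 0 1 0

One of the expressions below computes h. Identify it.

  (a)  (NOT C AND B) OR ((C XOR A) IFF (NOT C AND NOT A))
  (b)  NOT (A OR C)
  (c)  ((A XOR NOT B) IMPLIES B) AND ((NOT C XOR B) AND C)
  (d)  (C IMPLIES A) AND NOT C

d

(a) fails at (0,0,0): the formula yields 0, h is 1.
(b) fails at (1,0,0): the formula yields 0, h is 1.
(c) fails at (0,0,0): the formula yields 0, h is 1.
Only (d) survives; checking it on all 8 rows confirms it matches h.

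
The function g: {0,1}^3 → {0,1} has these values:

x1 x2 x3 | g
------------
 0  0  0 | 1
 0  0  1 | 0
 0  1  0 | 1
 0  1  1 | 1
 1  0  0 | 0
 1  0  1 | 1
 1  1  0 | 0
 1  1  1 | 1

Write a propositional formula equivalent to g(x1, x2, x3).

g(x1, x2, x3) = ¬((((¬x1 ∧ ¬x2) ∧ x3) ∨ ((x1 ∧ ¬x2) ∧ ¬x3)) ∨ ((x1 ∧ x2) ∧ ¬x3))

There are just 3 zero rows: (0,0,1), (1,0,0), (1,1,0). Their minterms are ¬x1·¬x2·x3, x1·¬x2·¬x3, x1·x2·¬x3; the OR of those covers precisely the 0-outputs, and negating it yields g.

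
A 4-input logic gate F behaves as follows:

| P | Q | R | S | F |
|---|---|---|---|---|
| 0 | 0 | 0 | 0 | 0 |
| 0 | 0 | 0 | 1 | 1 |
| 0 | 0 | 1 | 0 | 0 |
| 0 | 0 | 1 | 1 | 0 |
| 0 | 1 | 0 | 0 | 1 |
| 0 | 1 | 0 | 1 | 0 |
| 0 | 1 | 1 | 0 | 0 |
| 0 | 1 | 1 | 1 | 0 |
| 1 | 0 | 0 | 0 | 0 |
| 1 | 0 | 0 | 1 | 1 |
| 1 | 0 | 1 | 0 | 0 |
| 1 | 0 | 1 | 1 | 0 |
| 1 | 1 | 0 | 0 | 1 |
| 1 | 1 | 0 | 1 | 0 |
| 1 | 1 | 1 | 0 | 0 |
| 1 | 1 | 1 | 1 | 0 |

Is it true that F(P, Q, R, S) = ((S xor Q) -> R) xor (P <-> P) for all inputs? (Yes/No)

Evaluate ((S xor Q) -> R) xor (P <-> P) on each row and compare to F:
  P=0, Q=0, R=0, S=0: formula gives 0, F = 0 ✓
  P=0, Q=0, R=0, S=1: formula gives 1, F = 1 ✓
  P=0, Q=0, R=1, S=0: formula gives 0, F = 0 ✓
  P=0, Q=0, R=1, S=1: formula gives 0, F = 0 ✓
  …and likewise for the remaining 12 rows.
No disagreement on any input; they are logically equivalent.

Yes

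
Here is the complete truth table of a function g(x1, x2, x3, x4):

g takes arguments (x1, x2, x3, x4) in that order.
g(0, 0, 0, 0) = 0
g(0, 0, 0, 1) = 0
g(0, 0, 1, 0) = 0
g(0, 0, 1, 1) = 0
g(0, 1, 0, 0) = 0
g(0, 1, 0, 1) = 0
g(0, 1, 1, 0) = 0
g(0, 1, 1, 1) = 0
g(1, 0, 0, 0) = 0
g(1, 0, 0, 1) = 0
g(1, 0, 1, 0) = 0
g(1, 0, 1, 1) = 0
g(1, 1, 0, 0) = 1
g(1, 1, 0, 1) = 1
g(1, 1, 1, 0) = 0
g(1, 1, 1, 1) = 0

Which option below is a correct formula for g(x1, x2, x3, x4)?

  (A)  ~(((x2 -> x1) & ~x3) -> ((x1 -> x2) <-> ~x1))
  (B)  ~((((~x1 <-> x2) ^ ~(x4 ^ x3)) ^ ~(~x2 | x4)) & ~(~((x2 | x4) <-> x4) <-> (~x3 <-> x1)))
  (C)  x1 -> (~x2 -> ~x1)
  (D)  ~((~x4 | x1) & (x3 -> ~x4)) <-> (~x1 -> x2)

A

(B) disagrees with g on (0,0,0,0) (formula → 1, table → 0); rule it out.
(C) disagrees with g on (0,0,0,0) (formula → 1, table → 0); rule it out.
(D) disagrees with g on (0,0,0,0) (formula → 1, table → 0); rule it out.
That leaves (A). Evaluating it on every row reproduces the table of g exactly.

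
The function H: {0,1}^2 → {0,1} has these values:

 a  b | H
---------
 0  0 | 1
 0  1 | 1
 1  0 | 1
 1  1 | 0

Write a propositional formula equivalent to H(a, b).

H(a, b) = (a · b)'

The output is 0 only when every input is 1 — NAND of all inputs.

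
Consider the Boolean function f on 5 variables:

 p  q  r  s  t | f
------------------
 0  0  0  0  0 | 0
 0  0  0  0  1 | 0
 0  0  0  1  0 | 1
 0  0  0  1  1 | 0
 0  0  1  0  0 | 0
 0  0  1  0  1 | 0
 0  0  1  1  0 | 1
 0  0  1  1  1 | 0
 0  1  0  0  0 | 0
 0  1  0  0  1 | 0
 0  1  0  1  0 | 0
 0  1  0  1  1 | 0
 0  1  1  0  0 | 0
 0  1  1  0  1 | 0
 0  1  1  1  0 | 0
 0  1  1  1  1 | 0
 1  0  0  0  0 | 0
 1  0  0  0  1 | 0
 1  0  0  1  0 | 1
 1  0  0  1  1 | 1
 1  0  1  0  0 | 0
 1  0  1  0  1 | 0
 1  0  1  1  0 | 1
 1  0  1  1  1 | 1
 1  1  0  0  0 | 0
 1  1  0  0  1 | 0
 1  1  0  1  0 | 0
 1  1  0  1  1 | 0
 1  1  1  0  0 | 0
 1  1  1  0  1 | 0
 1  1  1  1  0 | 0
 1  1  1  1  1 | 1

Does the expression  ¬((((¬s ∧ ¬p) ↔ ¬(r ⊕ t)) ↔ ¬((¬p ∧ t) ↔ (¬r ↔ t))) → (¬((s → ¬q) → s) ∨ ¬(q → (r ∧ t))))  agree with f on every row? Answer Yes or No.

Yes

Check the formula against f row by row:
  p=0, q=0, r=0, s=0, t=0: formula gives 0, f = 0 ✓
  p=0, q=0, r=0, s=0, t=1: formula gives 0, f = 0 ✓
  p=0, q=0, r=0, s=1, t=0: formula gives 1, f = 1 ✓
  p=0, q=0, r=0, s=1, t=1: formula gives 0, f = 0 ✓
  … (the remaining 28 rows also agree.)
All 32 rows match — the expression computes f exactly.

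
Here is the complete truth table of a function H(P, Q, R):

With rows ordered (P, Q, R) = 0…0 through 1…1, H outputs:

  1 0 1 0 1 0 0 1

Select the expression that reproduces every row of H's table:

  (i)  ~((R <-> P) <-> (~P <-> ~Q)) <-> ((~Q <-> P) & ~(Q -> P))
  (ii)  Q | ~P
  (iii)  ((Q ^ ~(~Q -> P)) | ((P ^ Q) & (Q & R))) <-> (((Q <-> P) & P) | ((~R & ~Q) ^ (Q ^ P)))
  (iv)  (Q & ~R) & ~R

i

(ii) disagrees with H on (0,0,1) (formula → 1, table → 0); rule it out.
(iii) disagrees with H on (0,1,1) (formula → 1, table → 0); rule it out.
(iv) disagrees with H on (0,0,0) (formula → 0, table → 1); rule it out.
(i) is the remaining candidate, and it agrees with H on all 8 inputs.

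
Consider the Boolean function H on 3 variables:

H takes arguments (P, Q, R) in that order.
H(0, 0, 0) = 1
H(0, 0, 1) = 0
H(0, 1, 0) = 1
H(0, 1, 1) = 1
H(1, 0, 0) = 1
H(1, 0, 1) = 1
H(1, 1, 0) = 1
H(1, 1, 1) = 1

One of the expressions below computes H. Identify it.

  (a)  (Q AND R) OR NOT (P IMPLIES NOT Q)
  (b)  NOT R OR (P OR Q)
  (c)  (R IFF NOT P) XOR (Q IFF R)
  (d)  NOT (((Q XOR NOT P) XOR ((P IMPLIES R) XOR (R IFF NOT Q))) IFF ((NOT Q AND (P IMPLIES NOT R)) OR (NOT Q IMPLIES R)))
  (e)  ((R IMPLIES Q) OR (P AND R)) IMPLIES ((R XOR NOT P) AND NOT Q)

b

(a) disagrees with H on (0,0,0) (formula → 0, table → 1); rule it out.
(c) disagrees with H on (0,0,1) (formula → 1, table → 0); rule it out.
(d) disagrees with H on (0,1,1) (formula → 0, table → 1); rule it out.
(e) disagrees with H on (0,0,1) (formula → 1, table → 0); rule it out.
(b) is the remaining candidate, and it agrees with H on all 8 inputs.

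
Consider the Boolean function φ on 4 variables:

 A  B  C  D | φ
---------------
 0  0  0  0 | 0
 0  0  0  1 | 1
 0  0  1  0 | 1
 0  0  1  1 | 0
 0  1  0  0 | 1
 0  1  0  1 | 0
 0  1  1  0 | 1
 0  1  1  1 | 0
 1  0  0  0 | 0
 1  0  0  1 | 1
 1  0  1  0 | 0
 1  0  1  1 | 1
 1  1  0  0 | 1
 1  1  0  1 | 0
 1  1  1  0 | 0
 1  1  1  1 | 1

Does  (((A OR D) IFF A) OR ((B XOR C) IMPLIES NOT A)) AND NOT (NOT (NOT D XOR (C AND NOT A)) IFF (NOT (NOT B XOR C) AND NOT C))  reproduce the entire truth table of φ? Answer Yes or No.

Yes

Check the formula against φ row by row:
  A=0, B=0, C=0, D=0: formula gives 0, φ = 0 ✓
  A=0, B=0, C=0, D=1: formula gives 1, φ = 1 ✓
  A=0, B=0, C=1, D=0: formula gives 1, φ = 1 ✓
  A=0, B=0, C=1, D=1: formula gives 0, φ = 0 ✓
  …and likewise for the remaining 12 rows.
Every row agrees, so the formula is equivalent.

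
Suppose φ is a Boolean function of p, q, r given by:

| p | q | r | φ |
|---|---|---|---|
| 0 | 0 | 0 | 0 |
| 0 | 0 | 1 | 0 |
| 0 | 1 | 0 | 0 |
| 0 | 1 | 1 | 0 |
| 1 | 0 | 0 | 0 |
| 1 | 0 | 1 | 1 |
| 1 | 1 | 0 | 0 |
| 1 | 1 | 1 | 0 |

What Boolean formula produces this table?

φ is 1 on exactly one input, (1,0,1), whose minterm is p·¬q·r. So φ is just that conjunction.

φ(p, q, r) = (p AND NOT q) AND r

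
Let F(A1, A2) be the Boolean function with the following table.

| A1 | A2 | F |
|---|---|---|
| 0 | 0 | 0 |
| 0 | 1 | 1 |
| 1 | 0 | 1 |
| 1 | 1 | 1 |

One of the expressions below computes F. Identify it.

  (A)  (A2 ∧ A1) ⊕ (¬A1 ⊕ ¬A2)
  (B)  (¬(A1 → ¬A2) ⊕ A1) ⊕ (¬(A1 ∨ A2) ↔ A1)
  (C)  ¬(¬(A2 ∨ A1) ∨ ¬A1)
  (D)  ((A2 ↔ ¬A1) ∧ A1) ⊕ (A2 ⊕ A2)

(B) fails at (1,1): the formula yields 0, F is 1.
(C) fails at (0,1): the formula yields 0, F is 1.
(D) fails at (0,1): the formula yields 0, F is 1.
(A) is the remaining candidate, and it agrees with F on all 4 inputs.

A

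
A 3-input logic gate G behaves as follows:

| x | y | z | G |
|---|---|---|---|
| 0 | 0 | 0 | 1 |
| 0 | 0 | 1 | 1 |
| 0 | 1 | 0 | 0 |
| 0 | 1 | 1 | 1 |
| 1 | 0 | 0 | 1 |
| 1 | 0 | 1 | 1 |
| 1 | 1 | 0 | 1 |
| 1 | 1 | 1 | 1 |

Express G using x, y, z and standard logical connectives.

G(x, y, z) = ¬((¬x ∧ y) ∧ ¬z)

G is 0 on exactly one input, (0,1,0), whose minterm is ¬x·y·¬z. So G is the negation of that single conjunction.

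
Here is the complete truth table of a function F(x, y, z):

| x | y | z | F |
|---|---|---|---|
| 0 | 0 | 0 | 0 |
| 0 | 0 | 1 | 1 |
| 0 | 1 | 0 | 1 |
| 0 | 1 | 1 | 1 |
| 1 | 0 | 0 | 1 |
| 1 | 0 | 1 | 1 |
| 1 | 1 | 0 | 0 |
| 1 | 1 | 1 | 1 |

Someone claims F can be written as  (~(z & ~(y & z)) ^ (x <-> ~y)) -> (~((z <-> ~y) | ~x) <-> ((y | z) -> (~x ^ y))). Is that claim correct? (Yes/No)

Yes

Test each input against both F and the formula:
  x=0, y=0, z=0: formula gives 0, F = 0 ✓
  x=0, y=0, z=1: formula gives 1, F = 1 ✓
  x=0, y=1, z=0: formula gives 1, F = 1 ✓
  x=0, y=1, z=1: formula gives 1, F = 1 ✓
  x=1, y=0, z=0: formula gives 1, F = 1 ✓
  … (the remaining 3 rows also agree.)
Every row agrees, so the formula is equivalent.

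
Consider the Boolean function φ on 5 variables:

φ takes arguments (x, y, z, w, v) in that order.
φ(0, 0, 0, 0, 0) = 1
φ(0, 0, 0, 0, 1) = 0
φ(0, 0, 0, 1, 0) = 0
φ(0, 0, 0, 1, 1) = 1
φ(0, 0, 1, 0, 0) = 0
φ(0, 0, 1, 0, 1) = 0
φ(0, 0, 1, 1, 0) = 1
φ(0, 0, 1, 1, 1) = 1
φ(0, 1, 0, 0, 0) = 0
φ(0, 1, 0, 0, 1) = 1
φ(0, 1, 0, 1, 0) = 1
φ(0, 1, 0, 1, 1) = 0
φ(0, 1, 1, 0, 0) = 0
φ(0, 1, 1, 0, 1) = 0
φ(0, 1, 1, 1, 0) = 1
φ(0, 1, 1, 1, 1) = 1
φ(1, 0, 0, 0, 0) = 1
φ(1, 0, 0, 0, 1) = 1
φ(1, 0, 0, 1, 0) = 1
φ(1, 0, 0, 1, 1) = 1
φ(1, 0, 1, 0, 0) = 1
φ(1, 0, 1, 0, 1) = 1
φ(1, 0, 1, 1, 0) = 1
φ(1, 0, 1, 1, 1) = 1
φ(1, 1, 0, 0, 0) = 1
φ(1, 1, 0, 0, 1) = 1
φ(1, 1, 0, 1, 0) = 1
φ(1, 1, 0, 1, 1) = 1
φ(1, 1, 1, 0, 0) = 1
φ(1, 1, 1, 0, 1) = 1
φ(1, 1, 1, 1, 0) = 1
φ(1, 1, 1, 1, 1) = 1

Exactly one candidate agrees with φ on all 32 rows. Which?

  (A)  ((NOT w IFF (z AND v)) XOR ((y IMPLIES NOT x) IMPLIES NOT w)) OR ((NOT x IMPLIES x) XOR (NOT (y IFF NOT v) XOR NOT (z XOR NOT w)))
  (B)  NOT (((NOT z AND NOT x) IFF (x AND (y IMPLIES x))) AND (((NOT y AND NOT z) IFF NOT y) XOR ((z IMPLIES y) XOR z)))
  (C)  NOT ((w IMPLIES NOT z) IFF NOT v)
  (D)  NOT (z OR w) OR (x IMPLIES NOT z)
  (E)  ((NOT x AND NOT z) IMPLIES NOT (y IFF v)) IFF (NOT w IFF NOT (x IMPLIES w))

E

(A): at (0,0,0,0,1) it gives 1, but φ = 0 — eliminated.
(B): at (0,0,0,0,1) it gives 1, but φ = 0 — eliminated.
(C): at (0,0,0,0,0) it gives 0, but φ = 1 — eliminated.
(D): at (0,0,0,0,1) it gives 1, but φ = 0 — eliminated.
That leaves (E). Evaluating it on every row reproduces the table of φ exactly.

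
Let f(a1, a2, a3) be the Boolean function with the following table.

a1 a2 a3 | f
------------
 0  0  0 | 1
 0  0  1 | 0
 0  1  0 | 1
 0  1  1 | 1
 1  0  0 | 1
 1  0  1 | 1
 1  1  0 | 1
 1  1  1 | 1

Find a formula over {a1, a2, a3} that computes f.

Only row (0,0,1) gives 0. So f is 1 everywhere except there — the complement of the minterm ¬a1·¬a2·a3.

f(a1, a2, a3) = ¬((¬a1 ∧ ¬a2) ∧ a3)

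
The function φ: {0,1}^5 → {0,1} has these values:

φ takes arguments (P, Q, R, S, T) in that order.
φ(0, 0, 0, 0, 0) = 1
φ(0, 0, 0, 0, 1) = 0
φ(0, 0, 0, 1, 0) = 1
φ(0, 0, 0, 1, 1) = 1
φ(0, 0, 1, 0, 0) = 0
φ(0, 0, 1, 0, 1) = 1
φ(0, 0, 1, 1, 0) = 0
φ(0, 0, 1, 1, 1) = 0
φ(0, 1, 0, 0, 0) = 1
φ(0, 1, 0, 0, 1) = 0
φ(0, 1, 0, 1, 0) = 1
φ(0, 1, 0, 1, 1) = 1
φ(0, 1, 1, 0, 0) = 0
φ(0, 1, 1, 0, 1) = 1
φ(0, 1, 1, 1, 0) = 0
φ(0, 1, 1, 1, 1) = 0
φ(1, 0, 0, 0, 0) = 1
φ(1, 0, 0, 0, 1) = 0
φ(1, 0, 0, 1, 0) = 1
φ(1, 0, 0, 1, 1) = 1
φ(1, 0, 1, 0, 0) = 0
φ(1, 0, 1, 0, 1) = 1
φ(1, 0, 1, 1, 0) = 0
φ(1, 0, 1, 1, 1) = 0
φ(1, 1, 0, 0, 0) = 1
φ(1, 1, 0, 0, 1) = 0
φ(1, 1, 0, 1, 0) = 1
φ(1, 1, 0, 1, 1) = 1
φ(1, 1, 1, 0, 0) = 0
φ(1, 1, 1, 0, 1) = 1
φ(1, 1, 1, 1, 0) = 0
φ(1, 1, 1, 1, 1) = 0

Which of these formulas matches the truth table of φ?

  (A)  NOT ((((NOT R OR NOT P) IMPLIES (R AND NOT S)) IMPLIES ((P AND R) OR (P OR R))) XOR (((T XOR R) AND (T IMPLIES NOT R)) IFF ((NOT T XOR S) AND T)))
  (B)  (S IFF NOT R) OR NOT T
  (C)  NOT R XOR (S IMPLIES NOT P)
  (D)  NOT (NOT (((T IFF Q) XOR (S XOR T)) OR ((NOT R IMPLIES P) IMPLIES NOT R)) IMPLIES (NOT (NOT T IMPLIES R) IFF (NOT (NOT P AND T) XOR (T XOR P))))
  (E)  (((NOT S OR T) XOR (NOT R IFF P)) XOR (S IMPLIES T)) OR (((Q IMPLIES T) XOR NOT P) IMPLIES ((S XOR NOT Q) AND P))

A

(B) disagrees with φ on (0,0,1,0,0) (formula → 1, table → 0); rule it out.
(C) disagrees with φ on (0,0,0,0,0) (formula → 0, table → 1); rule it out.
(D) disagrees with φ on (0,0,0,0,0) (formula → 0, table → 1); rule it out.
(E) disagrees with φ on (0,0,0,0,1) (formula → 1, table → 0); rule it out.
That leaves (A). Evaluating it on every row reproduces the table of φ exactly.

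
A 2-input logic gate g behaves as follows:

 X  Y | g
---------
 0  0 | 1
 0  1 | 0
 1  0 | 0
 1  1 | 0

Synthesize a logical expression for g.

g(X, Y) = (X + Y)'

The output is 1 only when every input is 0 — NOR of all inputs.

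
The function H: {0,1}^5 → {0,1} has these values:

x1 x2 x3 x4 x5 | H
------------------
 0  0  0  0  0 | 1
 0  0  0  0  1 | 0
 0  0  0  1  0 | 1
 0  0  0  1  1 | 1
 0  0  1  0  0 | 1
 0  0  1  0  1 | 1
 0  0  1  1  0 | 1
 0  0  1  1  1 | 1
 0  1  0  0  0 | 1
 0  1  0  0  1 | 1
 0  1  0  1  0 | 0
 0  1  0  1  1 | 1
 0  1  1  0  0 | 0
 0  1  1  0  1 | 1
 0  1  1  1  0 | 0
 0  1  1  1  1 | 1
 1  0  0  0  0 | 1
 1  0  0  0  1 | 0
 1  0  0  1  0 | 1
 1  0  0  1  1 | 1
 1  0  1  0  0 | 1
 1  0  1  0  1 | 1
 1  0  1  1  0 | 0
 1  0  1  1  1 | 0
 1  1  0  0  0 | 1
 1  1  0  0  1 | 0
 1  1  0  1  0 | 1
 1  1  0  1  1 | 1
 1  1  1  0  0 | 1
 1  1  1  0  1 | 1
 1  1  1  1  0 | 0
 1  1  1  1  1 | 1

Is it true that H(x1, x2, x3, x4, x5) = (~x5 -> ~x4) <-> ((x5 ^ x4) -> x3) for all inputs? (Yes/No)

No

Evaluate (~x5 -> ~x4) <-> ((x5 ^ x4) -> x3) on each row and compare to H:
  x1=0, x2=0, x3=0, x4=0, x5=0: formula gives 1, H = 1 ✓
  x1=0, x2=0, x3=0, x4=0, x5=1: formula gives 0, H = 0 ✓
  x1=0, x2=0, x3=0, x4=1, x5=0: formula gives 1, H = 1 ✓
  x1=0, x2=0, x3=0, x4=1, x5=1: formula gives 1, H = 1 ✓
  …
  x1=0, x2=0, x3=1, x4=1, x5=0: formula gives 0, but H = 1 ✗
A single disagreement suffices: at (0,0,1,1,0) they differ, so the formula does not compute H.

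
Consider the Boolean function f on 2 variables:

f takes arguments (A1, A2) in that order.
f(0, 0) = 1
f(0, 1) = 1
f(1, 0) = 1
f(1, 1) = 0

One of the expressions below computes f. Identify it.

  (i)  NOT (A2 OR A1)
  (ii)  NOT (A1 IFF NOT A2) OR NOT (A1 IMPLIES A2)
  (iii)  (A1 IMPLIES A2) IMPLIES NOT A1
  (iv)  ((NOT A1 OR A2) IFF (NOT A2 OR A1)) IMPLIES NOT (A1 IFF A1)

iii

(i) fails at (0,1): the formula yields 0, f is 1.
(ii) fails at (0,1): the formula yields 0, f is 1.
(iv) fails at (0,0): the formula yields 0, f is 1.
(iii) is the remaining candidate, and it agrees with f on all 4 inputs.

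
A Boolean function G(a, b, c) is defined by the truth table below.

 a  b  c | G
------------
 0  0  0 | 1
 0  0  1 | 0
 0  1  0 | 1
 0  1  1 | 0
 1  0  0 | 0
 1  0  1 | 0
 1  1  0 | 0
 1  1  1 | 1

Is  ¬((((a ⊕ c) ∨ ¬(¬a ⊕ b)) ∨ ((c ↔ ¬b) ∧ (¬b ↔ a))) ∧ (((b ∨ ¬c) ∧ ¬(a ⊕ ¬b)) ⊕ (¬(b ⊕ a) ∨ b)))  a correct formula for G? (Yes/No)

No

Evaluate ¬((((a ⊕ c) ∨ ¬(¬a ⊕ b)) ∨ ((c ↔ ¬b) ∧ (¬b ↔ a))) ∧ (((b ∨ ¬c) ∧ ¬(a ⊕ ¬b)) ⊕ (¬(b ⊕ a) ∨ b))) on each row and compare to G:
  a=0, b=0, c=0: formula gives 1, G = 1 ✓
  a=0, b=0, c=1: formula gives 0, G = 0 ✓
  a=0, b=1, c=0: formula gives 1, G = 1 ✓
  a=0, b=1, c=1: formula gives 1, but G = 0 ✗
A single disagreement suffices: at (0,1,1) they differ, so the formula does not compute G.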